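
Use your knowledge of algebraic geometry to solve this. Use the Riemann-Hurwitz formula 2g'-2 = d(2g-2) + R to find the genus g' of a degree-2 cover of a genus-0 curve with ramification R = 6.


Riemann-Hurwitz formula: 2g' - 2 = d(2g - 2) + R
Given: d = 2, g = 0, R = 6
2g' - 2 = 2*(2*0 - 2) + 6
2g' - 2 = 2*(-2) + 6
2g' - 2 = -4 + 6 = 2
2g' = 4
g' = 2

2


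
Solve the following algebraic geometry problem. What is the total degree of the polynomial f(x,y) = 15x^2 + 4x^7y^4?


Examine each term for its total degree (sum of exponents).
  Term '15x^2' has total degree 2+0 = 2.
  Term '4x^7y^4' has total degree 7+4 = 11.
The maximum total degree among all terms is 11.

11


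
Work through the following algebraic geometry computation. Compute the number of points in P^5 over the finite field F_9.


P^5(F_9) has (q^(n+1) - 1)/(q - 1) points.
= 9^5 + 9^4 + 9^3 + 9^2 + 9^1 + 9^0
= 59049 + 6561 + 729 + 81 + 9 + 1
= 66430

66430


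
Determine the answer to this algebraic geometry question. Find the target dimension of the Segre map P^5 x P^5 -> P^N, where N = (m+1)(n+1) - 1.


The Segre embedding maps P^m x P^n into P^N via
all products of coordinates from each factor.
N = (m+1)(n+1) - 1
N = (5+1)(5+1) - 1
N = 6*6 - 1
N = 36 - 1 = 35

35


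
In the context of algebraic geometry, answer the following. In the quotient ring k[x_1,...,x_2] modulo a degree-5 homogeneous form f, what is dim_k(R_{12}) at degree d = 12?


For R = k[x_1,...,x_n]/(f) with f homogeneous of degree e:
The Hilbert series is (1 - t^e)/(1 - t)^n.
So h(d) = C(d+n-1, n-1) - C(d-e+n-1, n-1) for d >= e.
With n=2, e=5, d=12:
C(12+2-1, 2-1) = C(13, 1) = 13
C(12-5+2-1, 2-1) = C(8, 1) = 8
h(12) = 13 - 8 = 5

5


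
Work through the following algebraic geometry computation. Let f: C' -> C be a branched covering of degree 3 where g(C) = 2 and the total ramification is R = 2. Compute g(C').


Riemann-Hurwitz formula: 2g' - 2 = d(2g - 2) + R
Given: d = 3, g = 2, R = 2
2g' - 2 = 3*(2*2 - 2) + 2
2g' - 2 = 3*2 + 2
2g' - 2 = 6 + 2 = 8
2g' = 10
g' = 5

5


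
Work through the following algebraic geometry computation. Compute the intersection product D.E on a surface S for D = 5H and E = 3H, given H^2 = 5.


Using bilinearity of the intersection pairing on a surface S:
(aH).(bH) = ab * (H.H)
We have H^2 = 5.
D.E = (5H).(3H) = 5*3*5
= 15*5
= 75

75


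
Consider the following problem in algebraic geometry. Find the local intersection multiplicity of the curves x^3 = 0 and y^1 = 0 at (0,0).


The intersection multiplicity of V(x^a) and V(y^b) at the origin is:
I(O; V(x^3), V(y^1)) = dim_k(k[x,y]/(x^3, y^1))
A basis for k[x,y]/(x^3, y^1) is the set of monomials x^i * y^j
where 0 <= i < 3 and 0 <= j < 1.
The number of such monomials is 3 * 1 = 3

3


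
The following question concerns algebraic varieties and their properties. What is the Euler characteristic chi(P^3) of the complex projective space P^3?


The complex projective space P^3 has one cell in each even real dimension 0, 2, ..., 6.
The cohomology groups are H^{2k}(P^3) = Z for k = 0,...,3, and 0 otherwise.
Euler characteristic = sum of Betti numbers = 1 per even-dimensional cohomology group.
chi(P^3) = 3 + 1 = 4

4


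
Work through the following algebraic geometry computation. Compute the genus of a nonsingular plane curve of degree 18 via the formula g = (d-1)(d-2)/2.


Using the genus formula for smooth plane curves:
g = (d-1)(d-2)/2
g = (18-1)(18-2)/2
g = 17*16/2
g = 272/2 = 136

136


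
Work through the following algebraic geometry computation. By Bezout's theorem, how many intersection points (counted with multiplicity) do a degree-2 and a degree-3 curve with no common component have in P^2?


Bezout's theorem states the intersection count equals the product of degrees.
Intersection count = 2 * 3 = 6

6


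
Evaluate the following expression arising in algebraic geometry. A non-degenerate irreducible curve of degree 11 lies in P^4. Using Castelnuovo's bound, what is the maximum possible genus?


Castelnuovo's bound: write d - 1 = m(r-1) + epsilon with 0 <= epsilon < r-1.
d - 1 = 11 - 1 = 10
r - 1 = 4 - 1 = 3
10 = 3*3 + 1, so m = 3, epsilon = 1
pi(d, r) = m(m-1)(r-1)/2 + m*epsilon
= 3*2*3/2 + 3*1
= 18/2 + 3
= 9 + 3 = 12

12


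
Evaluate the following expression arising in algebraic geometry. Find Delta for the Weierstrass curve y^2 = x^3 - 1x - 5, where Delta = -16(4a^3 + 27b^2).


Compute each component:
4a^3 = 4*(-1)^3 = 4*(-1) = -4
27b^2 = 27*(-5)^2 = 27*25 = 675
4a^3 + 27b^2 = -4 + 675 = 671
Delta = -16*671 = -10736

-10736


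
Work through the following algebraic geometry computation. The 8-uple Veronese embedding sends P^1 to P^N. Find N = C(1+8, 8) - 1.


The Veronese embedding v_d: P^n -> P^N maps each point to all
degree-d monomials in n+1 homogeneous coordinates.
N = C(n+d, d) - 1
N = C(1+8, 8) - 1
N = C(9, 8) - 1
C(9, 8) = 9
N = 9 - 1 = 8

8


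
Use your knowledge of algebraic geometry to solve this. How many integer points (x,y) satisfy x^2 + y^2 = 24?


Systematically check integer values of x where x^2 <= 24.
For each valid x, check if 24 - x^2 is a perfect square.
Total integer solutions found: 0

0


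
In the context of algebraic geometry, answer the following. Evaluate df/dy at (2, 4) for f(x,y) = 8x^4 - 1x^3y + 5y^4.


df/dy = (-1)*x^3 + 4*5*y^3
At (2,4): (-1)*2^3 + 4*5*4^3
= -8 + 1280
= 1272

1272


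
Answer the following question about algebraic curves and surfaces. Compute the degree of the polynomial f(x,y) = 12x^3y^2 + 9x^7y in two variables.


Examine each term for its total degree (sum of exponents).
  Term '12x^3y^2' has total degree 3+2 = 5.
  Term '9x^7y' has total degree 7+1 = 8.
The maximum total degree among all terms is 8.

8


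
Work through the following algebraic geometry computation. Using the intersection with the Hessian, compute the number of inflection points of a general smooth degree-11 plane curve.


For a general smooth plane curve C of degree d, the inflection points are
the intersection of C with its Hessian curve, which has degree 3(d-2).
By Bezout, the total intersection number is d * 3(d-2) = 11 * 27 = 297.
For a general curve every flex is ordinary, so each contributes
multiplicity 1 to C·Hess(C), and the number of distinct inflection
points is 3d(d-2).
Inflection points = 3*11*(11-2) = 3*11*9 = 297

297


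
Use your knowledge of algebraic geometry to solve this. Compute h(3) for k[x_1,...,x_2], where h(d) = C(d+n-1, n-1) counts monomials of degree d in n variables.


The Hilbert function for the polynomial ring in 2 variables is:
h(d) = C(d+n-1, n-1)
h(3) = C(3+2-1, 2-1) = C(4, 1)
= 4! / (1! * 3!)
= 4

4


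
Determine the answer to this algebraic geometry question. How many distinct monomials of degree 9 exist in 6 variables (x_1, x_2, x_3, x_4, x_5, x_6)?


The number of degree-9 monomials in 6 variables is C(d+n-1, n-1).
= C(9+6-1, 6-1) = C(14, 5)
= 2002

2002


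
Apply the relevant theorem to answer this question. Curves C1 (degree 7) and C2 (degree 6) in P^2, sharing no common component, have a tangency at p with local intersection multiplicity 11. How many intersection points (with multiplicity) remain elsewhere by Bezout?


By Bezout's theorem, the total intersection number is d1 * d2.
Total = 7 * 6 = 42
Intersection multiplicity at p = 11
Remaining intersections = 42 - 11 = 31

31


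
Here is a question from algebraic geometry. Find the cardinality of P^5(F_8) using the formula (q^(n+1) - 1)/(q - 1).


P^5(F_8) has (q^(n+1) - 1)/(q - 1) points.
= 8^5 + 8^4 + 8^3 + 8^2 + 8^1 + 8^0
= 32768 + 4096 + 512 + 64 + 8 + 1
= 37449

37449


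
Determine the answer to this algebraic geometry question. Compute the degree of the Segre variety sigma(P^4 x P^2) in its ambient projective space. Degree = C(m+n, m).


The degree of the Segre variety P^4 x P^2 is C(m+n, m).
= C(6, 4)
= 15

15


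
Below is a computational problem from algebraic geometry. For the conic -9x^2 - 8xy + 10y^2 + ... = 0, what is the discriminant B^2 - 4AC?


The discriminant of a conic Ax^2 + Bxy + Cy^2 + ... = 0 is B^2 - 4AC.
B^2 = (-8)^2 = 64
4AC = 4*(-9)*10 = -360
Discriminant = 64 + 360 = 424

424


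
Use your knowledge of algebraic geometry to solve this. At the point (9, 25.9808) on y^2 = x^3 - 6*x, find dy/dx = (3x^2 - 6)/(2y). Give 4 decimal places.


Using implicit differentiation of y^2 = x^3 - 6*x:
2y * dy/dx = 3x^2 - 6
dy/dx = (3x^2 - 6)/(2y)
Numerator: 3*9^2 - 6 = 237
Denominator: 2*25.9808 = 51.9616
dy/dx = 237/51.9616 = 4.5611

4.5611


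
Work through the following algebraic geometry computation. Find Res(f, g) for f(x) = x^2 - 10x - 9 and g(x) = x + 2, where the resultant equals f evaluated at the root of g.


For Res(f, x - c), we evaluate f at x = c.
f(-2) = (-2)^2 - 10*(-2) - 9
= 4 + 20 - 9
= 24 - 9 = 15
Res(f, g) = 15

15


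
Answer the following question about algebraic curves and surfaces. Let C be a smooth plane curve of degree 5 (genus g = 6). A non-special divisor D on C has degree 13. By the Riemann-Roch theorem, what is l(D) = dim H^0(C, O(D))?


First, compute the genus of a smooth plane curve of degree 5:
g = (d-1)(d-2)/2 = (5-1)(5-2)/2 = 6
For a non-special divisor D (i.e., h^1(D) = 0), Riemann-Roch gives:
l(D) = deg(D) - g + 1
Since deg(D) = 13 >= 2g - 1 = 11, D is non-special.
l(D) = 13 - 6 + 1 = 8

8


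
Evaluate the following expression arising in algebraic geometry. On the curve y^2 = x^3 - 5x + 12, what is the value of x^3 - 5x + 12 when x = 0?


Compute x^3 - 5x + 12 at x = 0:
x^3 = 0^3 = 0
(-5)*x = (-5)*0 = 0
Sum: 0 + 0 + 12 = 12

12


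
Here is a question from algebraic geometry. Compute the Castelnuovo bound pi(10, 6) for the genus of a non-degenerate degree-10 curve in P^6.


Castelnuovo's bound: write d - 1 = m(r-1) + epsilon with 0 <= epsilon < r-1.
d - 1 = 10 - 1 = 9
r - 1 = 6 - 1 = 5
9 = 1*5 + 4, so m = 1, epsilon = 4
pi(d, r) = m(m-1)(r-1)/2 + m*epsilon
= 1*0*5/2 + 1*4
= 0/2 + 4
= 0 + 4 = 4

4


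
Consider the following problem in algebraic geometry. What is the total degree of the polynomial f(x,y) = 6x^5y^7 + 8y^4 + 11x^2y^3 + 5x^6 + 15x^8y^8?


Examine each term for its total degree (sum of exponents).
  Term '6x^5y^7' has total degree 5+7 = 12.
  Term '8y^4' has total degree 0+4 = 4.
  Term '11x^2y^3' has total degree 2+3 = 5.
  Term '5x^6' has total degree 6+0 = 6.
  Term '15x^8y^8' has total degree 8+8 = 16.
The maximum total degree among all terms is 16.

16


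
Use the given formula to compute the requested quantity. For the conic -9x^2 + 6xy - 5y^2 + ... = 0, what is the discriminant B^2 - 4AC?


The discriminant of a conic Ax^2 + Bxy + Cy^2 + ... = 0 is B^2 - 4AC.
B^2 = 6^2 = 36
4AC = 4*(-9)*(-5) = 180
Discriminant = 36 - 180 = -144

-144


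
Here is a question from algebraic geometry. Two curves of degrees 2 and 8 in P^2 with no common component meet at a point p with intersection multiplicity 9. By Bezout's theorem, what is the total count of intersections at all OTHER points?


By Bezout's theorem, the total intersection number is d1 * d2.
Total = 2 * 8 = 16
Intersection multiplicity at p = 9
Remaining intersections = 16 - 9 = 7

7


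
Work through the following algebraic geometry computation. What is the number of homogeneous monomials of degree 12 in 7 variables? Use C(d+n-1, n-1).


The number of degree-12 monomials in 7 variables is C(d+n-1, n-1).
= C(12+7-1, 7-1) = C(18, 6)
= 18564

18564


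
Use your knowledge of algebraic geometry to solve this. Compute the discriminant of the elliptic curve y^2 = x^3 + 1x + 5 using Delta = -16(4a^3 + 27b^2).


Compute each component:
4a^3 = 4*1^3 = 4*1 = 4
27b^2 = 27*5^2 = 27*25 = 675
4a^3 + 27b^2 = 4 + 675 = 679
Delta = -16*679 = -10864

-10864


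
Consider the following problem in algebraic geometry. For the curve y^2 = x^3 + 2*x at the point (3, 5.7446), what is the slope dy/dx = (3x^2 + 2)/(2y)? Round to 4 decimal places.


Using implicit differentiation of y^2 = x^3 + 2*x:
2y * dy/dx = 3x^2 + 2
dy/dx = (3x^2 + 2)/(2y)
Numerator: 3*3^2 + 2 = 29
Denominator: 2*5.7446 = 11.4892
dy/dx = 29/11.4892 = 2.5241

2.5241


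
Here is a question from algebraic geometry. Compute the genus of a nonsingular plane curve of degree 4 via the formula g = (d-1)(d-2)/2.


Using the genus formula for smooth plane curves:
g = (d-1)(d-2)/2
g = (4-1)(4-2)/2
g = 3*2/2
g = 6/2 = 3

3


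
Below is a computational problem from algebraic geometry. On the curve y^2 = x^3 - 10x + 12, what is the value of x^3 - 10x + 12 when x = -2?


Compute x^3 - 10x + 12 at x = -2:
x^3 = (-2)^3 = -8
(-10)*x = (-10)*(-2) = 20
Sum: -8 + 20 + 12 = 24

24


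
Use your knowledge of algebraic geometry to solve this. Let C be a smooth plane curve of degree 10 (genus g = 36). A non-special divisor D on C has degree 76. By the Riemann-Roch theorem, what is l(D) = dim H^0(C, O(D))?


First, compute the genus of a smooth plane curve of degree 10:
g = (d-1)(d-2)/2 = (10-1)(10-2)/2 = 36
For a non-special divisor D (i.e., h^1(D) = 0), Riemann-Roch gives:
l(D) = deg(D) - g + 1
Since deg(D) = 76 >= 2g - 1 = 71, D is non-special.
l(D) = 76 - 36 + 1 = 41

41


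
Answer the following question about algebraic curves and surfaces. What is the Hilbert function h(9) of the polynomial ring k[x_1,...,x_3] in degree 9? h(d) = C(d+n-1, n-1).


The Hilbert function for the polynomial ring in 3 variables is:
h(d) = C(d+n-1, n-1)
h(9) = C(9+3-1, 3-1) = C(11, 2)
= 11! / (2! * 9!)
= 55

55


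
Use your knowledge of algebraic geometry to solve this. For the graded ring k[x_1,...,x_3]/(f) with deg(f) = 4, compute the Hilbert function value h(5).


For R = k[x_1,...,x_n]/(f) with f homogeneous of degree e:
The Hilbert series is (1 - t^e)/(1 - t)^n.
So h(d) = C(d+n-1, n-1) - C(d-e+n-1, n-1) for d >= e.
With n=3, e=4, d=5:
C(5+3-1, 3-1) = C(7, 2) = 21
C(5-4+3-1, 3-1) = C(3, 2) = 3
h(5) = 21 - 3 = 18

18


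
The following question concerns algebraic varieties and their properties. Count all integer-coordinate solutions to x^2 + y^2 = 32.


Systematically check integer values of x where x^2 <= 32.
For each valid x, check if 32 - x^2 is a perfect square.
x=4: 32 - 16 = 16, sqrt = 4 (valid)
Total integer solutions found: 4

4


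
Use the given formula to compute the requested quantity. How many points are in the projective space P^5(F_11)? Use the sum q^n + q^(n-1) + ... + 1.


P^5(F_11) has (q^(n+1) - 1)/(q - 1) points.
= 11^5 + 11^4 + 11^3 + 11^2 + 11^1 + 11^0
= 161051 + 14641 + 1331 + 121 + 11 + 1
= 177156

177156


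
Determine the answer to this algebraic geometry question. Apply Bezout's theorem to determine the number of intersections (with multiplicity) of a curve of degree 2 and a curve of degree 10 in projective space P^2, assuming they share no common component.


Bezout's theorem states the intersection count equals the product of degrees.
Intersection count = 2 * 10 = 20

20


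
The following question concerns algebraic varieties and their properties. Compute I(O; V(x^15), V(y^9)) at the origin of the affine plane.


The intersection multiplicity of V(x^a) and V(y^b) at the origin is:
I(O; V(x^15), V(y^9)) = dim_k(k[x,y]/(x^15, y^9))
A basis for k[x,y]/(x^15, y^9) is the set of monomials x^i * y^j
where 0 <= i < 15 and 0 <= j < 9.
The number of such monomials is 15 * 9 = 135

135


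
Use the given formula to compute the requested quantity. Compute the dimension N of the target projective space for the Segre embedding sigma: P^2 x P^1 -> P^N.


The Segre embedding maps P^m x P^n into P^N via
all products of coordinates from each factor.
N = (m+1)(n+1) - 1
N = (2+1)(1+1) - 1
N = 3*2 - 1
N = 6 - 1 = 5

5


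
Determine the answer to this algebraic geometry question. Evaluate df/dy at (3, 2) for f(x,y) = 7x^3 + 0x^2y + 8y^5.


df/dy = 0*x^2 + 5*8*y^4
At (3,2): 0*3^2 + 5*8*2^4
= 0 + 640
= 640

640


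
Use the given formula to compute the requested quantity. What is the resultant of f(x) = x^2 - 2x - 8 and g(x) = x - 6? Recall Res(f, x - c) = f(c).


For Res(f, x - c), we evaluate f at x = c.
f(6) = 6^2 - 2*6 - 8
= 36 - 12 - 8
= 24 - 8 = 16
Res(f, g) = 16

16


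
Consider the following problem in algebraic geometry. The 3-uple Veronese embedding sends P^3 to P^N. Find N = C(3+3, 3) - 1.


The Veronese embedding v_d: P^n -> P^N maps each point to all
degree-d monomials in n+1 homogeneous coordinates.
N = C(n+d, d) - 1
N = C(3+3, 3) - 1
N = C(6, 3) - 1
C(6, 3) = 20
N = 20 - 1 = 19

19


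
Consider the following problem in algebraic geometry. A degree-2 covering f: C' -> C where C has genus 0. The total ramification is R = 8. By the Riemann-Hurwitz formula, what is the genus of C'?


Riemann-Hurwitz formula: 2g' - 2 = d(2g - 2) + R
Given: d = 2, g = 0, R = 8
2g' - 2 = 2*(2*0 - 2) + 8
2g' - 2 = 2*(-2) + 8
2g' - 2 = -4 + 8 = 4
2g' = 6
g' = 3

3


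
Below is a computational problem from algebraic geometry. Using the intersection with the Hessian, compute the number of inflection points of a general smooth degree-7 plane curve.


For a general smooth plane curve C of degree d, the inflection points are
the intersection of C with its Hessian curve, which has degree 3(d-2).
By Bezout, the total intersection number is d * 3(d-2) = 7 * 15 = 105.
For a general curve every flex is ordinary, so each contributes
multiplicity 1 to C·Hess(C), and the number of distinct inflection
points is 3d(d-2).
Inflection points = 3*7*(7-2) = 3*7*5 = 105

105


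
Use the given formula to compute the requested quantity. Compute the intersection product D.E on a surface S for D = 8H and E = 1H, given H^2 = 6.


Using bilinearity of the intersection pairing on a surface S:
(aH).(bH) = ab * (H.H)
We have H^2 = 6.
D.E = (8H).(1H) = 8*1*6
= 8*6
= 48

48


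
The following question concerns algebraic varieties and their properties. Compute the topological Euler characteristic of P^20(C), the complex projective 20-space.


The complex projective space P^20 has one cell in each even real dimension 0, 2, ..., 40.
The cohomology groups are H^{2k}(P^20) = Z for k = 0,...,20, and 0 otherwise.
Euler characteristic = sum of Betti numbers = 1 per even-dimensional cohomology group.
chi(P^20) = 20 + 1 = 21

21


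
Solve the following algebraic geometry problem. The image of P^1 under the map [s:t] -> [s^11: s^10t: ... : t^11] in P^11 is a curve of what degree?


The rational normal curve in P^11 is the image of P^1 under the 11-uple Veronese.
A general hyperplane in P^11 pulls back to a degree-11 form on P^1, which has 11 zeros,
so the curve meets a general hyperplane in 11 points. Degree = 11.

11


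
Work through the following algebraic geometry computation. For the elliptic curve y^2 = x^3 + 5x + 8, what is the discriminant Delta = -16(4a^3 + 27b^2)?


Compute each component:
4a^3 = 4*5^3 = 4*125 = 500
27b^2 = 27*8^2 = 27*64 = 1728
4a^3 + 27b^2 = 500 + 1728 = 2228
Delta = -16*2228 = -35648

-35648


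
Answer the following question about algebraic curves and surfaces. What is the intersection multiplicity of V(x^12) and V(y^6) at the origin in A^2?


The intersection multiplicity of V(x^a) and V(y^b) at the origin is:
I(O; V(x^12), V(y^6)) = dim_k(k[x,y]/(x^12, y^6))
A basis for k[x,y]/(x^12, y^6) is the set of monomials x^i * y^j
where 0 <= i < 12 and 0 <= j < 6.
The number of such monomials is 12 * 6 = 72

72


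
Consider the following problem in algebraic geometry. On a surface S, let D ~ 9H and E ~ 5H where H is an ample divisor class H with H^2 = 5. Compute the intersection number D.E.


Using bilinearity of the intersection pairing on a surface S:
(aH).(bH) = ab * (H.H)
We have H^2 = 5.
D.E = (9H).(5H) = 9*5*5
= 45*5
= 225

225


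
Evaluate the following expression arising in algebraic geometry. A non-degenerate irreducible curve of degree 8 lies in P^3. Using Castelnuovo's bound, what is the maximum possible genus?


Castelnuovo's bound: write d - 1 = m(r-1) + epsilon with 0 <= epsilon < r-1.
d - 1 = 8 - 1 = 7
r - 1 = 3 - 1 = 2
7 = 3*2 + 1, so m = 3, epsilon = 1
pi(d, r) = m(m-1)(r-1)/2 + m*epsilon
= 3*2*2/2 + 3*1
= 12/2 + 3
= 6 + 3 = 9

9


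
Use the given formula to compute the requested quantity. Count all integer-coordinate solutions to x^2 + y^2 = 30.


Systematically check integer values of x where x^2 <= 30.
For each valid x, check if 30 - x^2 is a perfect square.
Total integer solutions found: 0

0


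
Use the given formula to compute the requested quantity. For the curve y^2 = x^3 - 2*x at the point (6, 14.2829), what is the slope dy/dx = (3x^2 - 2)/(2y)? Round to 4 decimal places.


Using implicit differentiation of y^2 = x^3 - 2*x:
2y * dy/dx = 3x^2 - 2
dy/dx = (3x^2 - 2)/(2y)
Numerator: 3*6^2 - 2 = 106
Denominator: 2*14.2829 = 28.5658
dy/dx = 106/28.5658 = 3.7107

3.7107


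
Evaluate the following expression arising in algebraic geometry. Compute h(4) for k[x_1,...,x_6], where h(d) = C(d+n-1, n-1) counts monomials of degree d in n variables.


The Hilbert function for the polynomial ring in 6 variables is:
h(d) = C(d+n-1, n-1)
h(4) = C(4+6-1, 6-1) = C(9, 5)
= 9! / (5! * 4!)
= 126

126


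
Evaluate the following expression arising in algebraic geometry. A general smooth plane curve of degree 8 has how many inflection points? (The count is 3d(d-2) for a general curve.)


For a general smooth plane curve C of degree d, the inflection points are
the intersection of C with its Hessian curve, which has degree 3(d-2).
By Bezout, the total intersection number is d * 3(d-2) = 8 * 18 = 144.
For a general curve every flex is ordinary, so each contributes
multiplicity 1 to C·Hess(C), and the number of distinct inflection
points is 3d(d-2).
Inflection points = 3*8*(8-2) = 3*8*6 = 144

144


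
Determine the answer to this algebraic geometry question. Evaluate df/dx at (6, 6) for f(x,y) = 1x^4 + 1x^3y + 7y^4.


df/dx = 4*1*x^3 + 3*1*x^2*y
At (6,6): 4*1*6^3 + 3*1*6^2*6
= 864 + 648
= 1512

1512


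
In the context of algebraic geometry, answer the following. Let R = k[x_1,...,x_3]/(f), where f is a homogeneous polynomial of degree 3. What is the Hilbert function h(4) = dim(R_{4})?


For R = k[x_1,...,x_n]/(f) with f homogeneous of degree e:
The Hilbert series is (1 - t^e)/(1 - t)^n.
So h(d) = C(d+n-1, n-1) - C(d-e+n-1, n-1) for d >= e.
With n=3, e=3, d=4:
C(4+3-1, 3-1) = C(6, 2) = 15
C(4-3+3-1, 3-1) = C(3, 2) = 3
h(4) = 15 - 3 = 12

12


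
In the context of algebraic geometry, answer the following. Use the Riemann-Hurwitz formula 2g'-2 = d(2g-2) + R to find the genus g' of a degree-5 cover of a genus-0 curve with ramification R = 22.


Riemann-Hurwitz formula: 2g' - 2 = d(2g - 2) + R
Given: d = 5, g = 0, R = 22
2g' - 2 = 5*(2*0 - 2) + 22
2g' - 2 = 5*(-2) + 22
2g' - 2 = -10 + 22 = 12
2g' = 14
g' = 7

7


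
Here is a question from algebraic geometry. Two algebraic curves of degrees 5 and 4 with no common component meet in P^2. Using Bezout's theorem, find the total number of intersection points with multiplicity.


Bezout's theorem states the intersection count equals the product of degrees.
Intersection count = 5 * 4 = 20

20


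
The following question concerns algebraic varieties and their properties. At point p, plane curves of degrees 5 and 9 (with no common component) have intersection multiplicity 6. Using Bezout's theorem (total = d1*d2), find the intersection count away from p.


By Bezout's theorem, the total intersection number is d1 * d2.
Total = 5 * 9 = 45
Intersection multiplicity at p = 6
Remaining intersections = 45 - 6 = 39

39


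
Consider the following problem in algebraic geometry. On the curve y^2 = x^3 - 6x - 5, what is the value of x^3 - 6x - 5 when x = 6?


Compute x^3 - 6x - 5 at x = 6:
x^3 = 6^3 = 216
(-6)*x = (-6)*6 = -36
Sum: 216 - 36 - 5 = 175

175


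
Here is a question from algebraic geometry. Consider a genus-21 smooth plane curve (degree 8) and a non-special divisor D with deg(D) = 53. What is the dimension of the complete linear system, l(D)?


First, compute the genus of a smooth plane curve of degree 8:
g = (d-1)(d-2)/2 = (8-1)(8-2)/2 = 21
For a non-special divisor D (i.e., h^1(D) = 0), Riemann-Roch gives:
l(D) = deg(D) - g + 1
Since deg(D) = 53 >= 2g - 1 = 41, D is non-special.
l(D) = 53 - 21 + 1 = 33

33


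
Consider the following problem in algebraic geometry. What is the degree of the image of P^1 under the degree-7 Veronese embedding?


The Veronese variety v_7(P^1) has degree d^r.
d^r = 7^1 = 7

7


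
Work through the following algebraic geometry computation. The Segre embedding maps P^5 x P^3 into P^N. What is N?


The Segre embedding maps P^m x P^n into P^N via
all products of coordinates from each factor.
N = (m+1)(n+1) - 1
N = (5+1)(3+1) - 1
N = 6*4 - 1
N = 24 - 1 = 23

23


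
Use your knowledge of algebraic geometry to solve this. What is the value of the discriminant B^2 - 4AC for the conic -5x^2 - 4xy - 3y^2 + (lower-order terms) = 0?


The discriminant of a conic Ax^2 + Bxy + Cy^2 + ... = 0 is B^2 - 4AC.
B^2 = (-4)^2 = 16
4AC = 4*(-5)*(-3) = 60
Discriminant = 16 - 60 = -44

-44


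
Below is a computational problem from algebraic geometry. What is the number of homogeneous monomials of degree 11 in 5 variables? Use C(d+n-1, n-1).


The number of degree-11 monomials in 5 variables is C(d+n-1, n-1).
= C(11+5-1, 5-1) = C(15, 4)
= 1365

1365


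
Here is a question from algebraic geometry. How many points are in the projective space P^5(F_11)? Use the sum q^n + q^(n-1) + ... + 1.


P^5(F_11) has (q^(n+1) - 1)/(q - 1) points.
= 11^5 + 11^4 + 11^3 + 11^2 + 11^1 + 11^0
= 161051 + 14641 + 1331 + 121 + 11 + 1
= 177156

177156


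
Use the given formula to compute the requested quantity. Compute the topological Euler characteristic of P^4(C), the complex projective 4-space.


The complex projective space P^4 has one cell in each even real dimension 0, 2, ..., 8.
The cohomology groups are H^{2k}(P^4) = Z for k = 0,...,4, and 0 otherwise.
Euler characteristic = sum of Betti numbers = 1 per even-dimensional cohomology group.
chi(P^4) = 4 + 1 = 5

5


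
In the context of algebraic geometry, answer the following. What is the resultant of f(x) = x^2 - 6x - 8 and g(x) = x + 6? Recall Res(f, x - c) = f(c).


For Res(f, x - c), we evaluate f at x = c.
f(-6) = (-6)^2 - 6*(-6) - 8
= 36 + 36 - 8
= 72 - 8 = 64
Res(f, g) = 64

64


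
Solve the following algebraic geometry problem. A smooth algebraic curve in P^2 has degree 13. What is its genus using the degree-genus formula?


Using the genus formula for smooth plane curves:
g = (d-1)(d-2)/2
g = (13-1)(13-2)/2
g = 12*11/2
g = 132/2 = 66

66


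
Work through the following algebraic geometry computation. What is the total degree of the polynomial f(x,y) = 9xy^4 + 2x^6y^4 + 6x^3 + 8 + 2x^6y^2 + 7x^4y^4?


Examine each term for its total degree (sum of exponents).
  Term '9xy^4' has total degree 1+4 = 5.
  Term '2x^6y^4' has total degree 6+4 = 10.
  Term '6x^3' has total degree 3+0 = 3.
  Term '8' has total degree 0+0 = 0.
  Term '2x^6y^2' has total degree 6+2 = 8.
  Term '7x^4y^4' has total degree 4+4 = 8.
The maximum total degree among all terms is 10.

10


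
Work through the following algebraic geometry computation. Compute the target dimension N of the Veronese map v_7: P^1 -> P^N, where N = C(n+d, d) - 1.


The Veronese embedding v_d: P^n -> P^N maps each point to all
degree-d monomials in n+1 homogeneous coordinates.
N = C(n+d, d) - 1
N = C(1+7, 7) - 1
N = C(8, 7) - 1
C(8, 7) = 8
N = 8 - 1 = 7

7


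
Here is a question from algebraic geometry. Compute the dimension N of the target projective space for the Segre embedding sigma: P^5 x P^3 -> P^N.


The Segre embedding maps P^m x P^n into P^N via
all products of coordinates from each factor.
N = (m+1)(n+1) - 1
N = (5+1)(3+1) - 1
N = 6*4 - 1
N = 24 - 1 = 23

23


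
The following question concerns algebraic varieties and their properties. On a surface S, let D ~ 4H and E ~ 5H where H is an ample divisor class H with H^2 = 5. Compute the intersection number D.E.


Using bilinearity of the intersection pairing on a surface S:
(aH).(bH) = ab * (H.H)
We have H^2 = 5.
D.E = (4H).(5H) = 4*5*5
= 20*5
= 100

100


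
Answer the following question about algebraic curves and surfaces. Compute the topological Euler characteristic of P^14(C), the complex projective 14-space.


The complex projective space P^14 has one cell in each even real dimension 0, 2, ..., 28.
The cohomology groups are H^{2k}(P^14) = Z for k = 0,...,14, and 0 otherwise.
Euler characteristic = sum of Betti numbers = 1 per even-dimensional cohomology group.
chi(P^14) = 14 + 1 = 15

15


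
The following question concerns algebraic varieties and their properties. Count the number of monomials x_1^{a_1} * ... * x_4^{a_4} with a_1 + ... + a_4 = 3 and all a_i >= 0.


The number of degree-3 monomials in 4 variables is C(d+n-1, n-1).
= C(3+4-1, 4-1) = C(6, 3)
= 20

20


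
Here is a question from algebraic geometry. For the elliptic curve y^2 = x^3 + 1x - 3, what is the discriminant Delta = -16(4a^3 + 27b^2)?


Compute each component:
4a^3 = 4*1^3 = 4*1 = 4
27b^2 = 27*(-3)^2 = 27*9 = 243
4a^3 + 27b^2 = 4 + 243 = 247
Delta = -16*247 = -3952

-3952


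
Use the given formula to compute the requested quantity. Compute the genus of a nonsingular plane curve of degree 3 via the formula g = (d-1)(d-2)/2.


Using the genus formula for smooth plane curves:
g = (d-1)(d-2)/2
g = (3-1)(3-2)/2
g = 2*1/2
g = 2/2 = 1

1


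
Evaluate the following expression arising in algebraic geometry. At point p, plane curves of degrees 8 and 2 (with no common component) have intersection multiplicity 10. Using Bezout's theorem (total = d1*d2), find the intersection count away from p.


By Bezout's theorem, the total intersection number is d1 * d2.
Total = 8 * 2 = 16
Intersection multiplicity at p = 10
Remaining intersections = 16 - 10 = 6

6


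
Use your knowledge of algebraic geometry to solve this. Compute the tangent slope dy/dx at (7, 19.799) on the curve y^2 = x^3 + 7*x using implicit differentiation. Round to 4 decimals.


Using implicit differentiation of y^2 = x^3 + 7*x:
2y * dy/dx = 3x^2 + 7
dy/dx = (3x^2 + 7)/(2y)
Numerator: 3*7^2 + 7 = 154
Denominator: 2*19.799 = 39.598
dy/dx = 154/39.598 = 3.8891

3.8891


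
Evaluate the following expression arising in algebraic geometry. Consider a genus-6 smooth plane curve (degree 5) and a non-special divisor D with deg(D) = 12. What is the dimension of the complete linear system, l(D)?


First, compute the genus of a smooth plane curve of degree 5:
g = (d-1)(d-2)/2 = (5-1)(5-2)/2 = 6
For a non-special divisor D (i.e., h^1(D) = 0), Riemann-Roch gives:
l(D) = deg(D) - g + 1
Since deg(D) = 12 >= 2g - 1 = 11, D is non-special.
l(D) = 12 - 6 + 1 = 7

7


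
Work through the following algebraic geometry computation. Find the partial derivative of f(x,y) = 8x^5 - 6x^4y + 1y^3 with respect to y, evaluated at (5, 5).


df/dy = (-6)*x^4 + 3*1*y^2
At (5,5): (-6)*5^4 + 3*1*5^2
= -3750 + 75
= -3675

-3675


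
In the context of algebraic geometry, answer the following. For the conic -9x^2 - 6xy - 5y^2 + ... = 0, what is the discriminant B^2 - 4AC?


The discriminant of a conic Ax^2 + Bxy + Cy^2 + ... = 0 is B^2 - 4AC.
B^2 = (-6)^2 = 36
4AC = 4*(-9)*(-5) = 180
Discriminant = 36 - 180 = -144

-144


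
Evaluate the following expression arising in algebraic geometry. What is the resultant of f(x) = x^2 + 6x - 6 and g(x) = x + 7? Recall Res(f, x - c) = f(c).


For Res(f, x - c), we evaluate f at x = c.
f(-7) = (-7)^2 + 6*(-7) - 6
= 49 - 42 - 6
= 7 - 6 = 1
Res(f, g) = 1

1


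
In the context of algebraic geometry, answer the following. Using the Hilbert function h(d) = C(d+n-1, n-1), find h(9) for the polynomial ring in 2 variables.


The Hilbert function for the polynomial ring in 2 variables is:
h(d) = C(d+n-1, n-1)
h(9) = C(9+2-1, 2-1) = C(10, 1)
= 10! / (1! * 9!)
= 10

10


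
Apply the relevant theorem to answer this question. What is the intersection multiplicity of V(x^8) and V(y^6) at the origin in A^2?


The intersection multiplicity of V(x^a) and V(y^b) at the origin is:
I(O; V(x^8), V(y^6)) = dim_k(k[x,y]/(x^8, y^6))
A basis for k[x,y]/(x^8, y^6) is the set of monomials x^i * y^j
where 0 <= i < 8 and 0 <= j < 6.
The number of such monomials is 8 * 6 = 48

48


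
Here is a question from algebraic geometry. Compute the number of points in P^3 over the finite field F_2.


P^3(F_2) has (q^(n+1) - 1)/(q - 1) points.
= 2^3 + 2^2 + 2^1 + 2^0
= 8 + 4 + 2 + 1
= 15

15


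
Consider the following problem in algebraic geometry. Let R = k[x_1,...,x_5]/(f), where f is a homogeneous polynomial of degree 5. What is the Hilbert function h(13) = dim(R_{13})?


For R = k[x_1,...,x_n]/(f) with f homogeneous of degree e:
The Hilbert series is (1 - t^e)/(1 - t)^n.
So h(d) = C(d+n-1, n-1) - C(d-e+n-1, n-1) for d >= e.
With n=5, e=5, d=13:
C(13+5-1, 5-1) = C(17, 4) = 2380
C(13-5+5-1, 5-1) = C(12, 4) = 495
h(13) = 2380 - 495 = 1885

1885


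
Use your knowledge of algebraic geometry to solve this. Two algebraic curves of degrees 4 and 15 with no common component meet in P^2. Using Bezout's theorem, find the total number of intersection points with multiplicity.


Bezout's theorem states the intersection count equals the product of degrees.
Intersection count = 4 * 15 = 60

60


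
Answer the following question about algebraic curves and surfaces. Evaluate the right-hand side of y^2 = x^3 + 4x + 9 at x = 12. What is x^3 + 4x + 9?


Compute x^3 + 4x + 9 at x = 12:
x^3 = 12^3 = 1728
4*x = 4*12 = 48
Sum: 1728 + 48 + 9 = 1785

1785


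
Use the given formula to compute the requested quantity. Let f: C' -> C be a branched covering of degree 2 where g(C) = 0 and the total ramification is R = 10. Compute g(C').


Riemann-Hurwitz formula: 2g' - 2 = d(2g - 2) + R
Given: d = 2, g = 0, R = 10
2g' - 2 = 2*(2*0 - 2) + 10
2g' - 2 = 2*(-2) + 10
2g' - 2 = -4 + 10 = 6
2g' = 8
g' = 4

4


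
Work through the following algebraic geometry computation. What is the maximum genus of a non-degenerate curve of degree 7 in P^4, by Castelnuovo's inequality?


Castelnuovo's bound: write d - 1 = m(r-1) + epsilon with 0 <= epsilon < r-1.
d - 1 = 7 - 1 = 6
r - 1 = 4 - 1 = 3
6 = 2*3 + 0, so m = 2, epsilon = 0
pi(d, r) = m(m-1)(r-1)/2 + m*epsilon
= 2*1*3/2 + 2*0
= 6/2 + 0
= 3 + 0 = 3

3


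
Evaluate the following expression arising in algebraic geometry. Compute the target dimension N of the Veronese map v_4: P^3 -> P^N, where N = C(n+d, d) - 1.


The Veronese embedding v_d: P^n -> P^N maps each point to all
degree-d monomials in n+1 homogeneous coordinates.
N = C(n+d, d) - 1
N = C(3+4, 4) - 1
N = C(7, 4) - 1
C(7, 4) = 35
N = 35 - 1 = 34

34


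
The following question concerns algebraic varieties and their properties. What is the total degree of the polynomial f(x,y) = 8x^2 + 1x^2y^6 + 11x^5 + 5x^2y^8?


Examine each term for its total degree (sum of exponents).
  Term '8x^2' has total degree 2+0 = 2.
  Term '1x^2y^6' has total degree 2+6 = 8.
  Term '11x^5' has total degree 5+0 = 5.
  Term '5x^2y^8' has total degree 2+8 = 10.
The maximum total degree among all terms is 10.

10


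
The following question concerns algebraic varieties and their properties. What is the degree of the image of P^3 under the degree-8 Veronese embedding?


The Veronese variety v_8(P^3) has degree d^r.
d^r = 8^3 = 512

512


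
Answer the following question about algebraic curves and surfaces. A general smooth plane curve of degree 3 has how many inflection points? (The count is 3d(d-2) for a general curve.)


For a general smooth plane curve C of degree d, the inflection points are
the intersection of C with its Hessian curve, which has degree 3(d-2).
By Bezout, the total intersection number is d * 3(d-2) = 3 * 3 = 9.
For a general curve every flex is ordinary, so each contributes
multiplicity 1 to C·Hess(C), and the number of distinct inflection
points is 3d(d-2).
Inflection points = 3*3*(3-2) = 3*3*1 = 9

9


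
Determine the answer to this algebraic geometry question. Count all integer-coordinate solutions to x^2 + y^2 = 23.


Systematically check integer values of x where x^2 <= 23.
For each valid x, check if 23 - x^2 is a perfect square.
Total integer solutions found: 0

0


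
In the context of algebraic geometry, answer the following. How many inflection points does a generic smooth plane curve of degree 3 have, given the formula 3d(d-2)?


For a general smooth plane curve C of degree d, the inflection points are
the intersection of C with its Hessian curve, which has degree 3(d-2).
By Bezout, the total intersection number is d * 3(d-2) = 3 * 3 = 9.
For a general curve every flex is ordinary, so each contributes
multiplicity 1 to C·Hess(C), and the number of distinct inflection
points is 3d(d-2).
Inflection points = 3*3*(3-2) = 3*3*1 = 9

9


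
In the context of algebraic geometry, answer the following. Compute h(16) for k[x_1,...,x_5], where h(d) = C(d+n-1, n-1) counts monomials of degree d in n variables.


The Hilbert function for the polynomial ring in 5 variables is:
h(d) = C(d+n-1, n-1)
h(16) = C(16+5-1, 5-1) = C(20, 4)
= 20! / (4! * 16!)
= 4845

4845


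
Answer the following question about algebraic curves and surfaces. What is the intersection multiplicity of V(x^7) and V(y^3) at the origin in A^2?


The intersection multiplicity of V(x^a) and V(y^b) at the origin is:
I(O; V(x^7), V(y^3)) = dim_k(k[x,y]/(x^7, y^3))
A basis for k[x,y]/(x^7, y^3) is the set of monomials x^i * y^j
where 0 <= i < 7 and 0 <= j < 3.
The number of such monomials is 7 * 3 = 21

21


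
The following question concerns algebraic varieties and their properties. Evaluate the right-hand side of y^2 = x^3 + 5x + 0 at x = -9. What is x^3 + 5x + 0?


Compute x^3 + 5x + 0 at x = -9:
x^3 = (-9)^3 = -729
5*x = 5*(-9) = -45
Sum: -729 - 45 + 0 = -774

-774


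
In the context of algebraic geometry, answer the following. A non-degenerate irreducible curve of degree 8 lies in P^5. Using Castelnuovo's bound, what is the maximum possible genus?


Castelnuovo's bound: write d - 1 = m(r-1) + epsilon with 0 <= epsilon < r-1.
d - 1 = 8 - 1 = 7
r - 1 = 5 - 1 = 4
7 = 1*4 + 3, so m = 1, epsilon = 3
pi(d, r) = m(m-1)(r-1)/2 + m*epsilon
= 1*0*4/2 + 1*3
= 0/2 + 3
= 0 + 3 = 3

3


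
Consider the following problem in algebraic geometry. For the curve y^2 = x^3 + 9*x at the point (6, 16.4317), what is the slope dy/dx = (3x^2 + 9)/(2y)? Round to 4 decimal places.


Using implicit differentiation of y^2 = x^3 + 9*x:
2y * dy/dx = 3x^2 + 9
dy/dx = (3x^2 + 9)/(2y)
Numerator: 3*6^2 + 9 = 117
Denominator: 2*16.4317 = 32.8634
dy/dx = 117/32.8634 = 3.5602

3.5602


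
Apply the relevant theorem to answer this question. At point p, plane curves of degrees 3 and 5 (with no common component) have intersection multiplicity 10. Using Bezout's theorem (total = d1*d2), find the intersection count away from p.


By Bezout's theorem, the total intersection number is d1 * d2.
Total = 3 * 5 = 15
Intersection multiplicity at p = 10
Remaining intersections = 15 - 10 = 5

5


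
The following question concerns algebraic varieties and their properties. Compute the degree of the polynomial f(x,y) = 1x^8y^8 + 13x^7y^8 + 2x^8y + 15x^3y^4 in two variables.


Examine each term for its total degree (sum of exponents).
  Term '1x^8y^8' has total degree 8+8 = 16.
  Term '13x^7y^8' has total degree 7+8 = 15.
  Term '2x^8y' has total degree 8+1 = 9.
  Term '15x^3y^4' has total degree 3+4 = 7.
The maximum total degree among all terms is 16.

16


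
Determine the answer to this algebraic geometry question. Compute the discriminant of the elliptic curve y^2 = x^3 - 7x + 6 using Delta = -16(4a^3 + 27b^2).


Compute each component:
4a^3 = 4*(-7)^3 = 4*(-343) = -1372
27b^2 = 27*6^2 = 27*36 = 972
4a^3 + 27b^2 = -1372 + 972 = -400
Delta = -16*(-400) = 6400

6400


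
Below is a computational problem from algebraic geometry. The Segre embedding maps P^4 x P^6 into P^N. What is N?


The Segre embedding maps P^m x P^n into P^N via
all products of coordinates from each factor.
N = (m+1)(n+1) - 1
N = (4+1)(6+1) - 1
N = 5*7 - 1
N = 35 - 1 = 34

34
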